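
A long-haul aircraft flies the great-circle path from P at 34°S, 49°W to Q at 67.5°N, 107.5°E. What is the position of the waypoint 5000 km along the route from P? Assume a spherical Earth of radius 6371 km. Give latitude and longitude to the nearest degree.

≈ 10°N, 38°W

Write both endpoints as unit vectors p₁, p₂ with components (cos φ cos λ, cos φ sin λ, sin φ).
The central angle between the endpoints is δ = arccos(p₁·p₂) ≈ 2.511 rad (143.9°). The total great-circle distance is δ·R ≈ 2.511 × 6371 ≈ 15996 km, so the target fraction is f = 5000/15996 ≈ 0.313.
Interpolate at f ≈ 0.313 with slerp weights a = sin((1−f)δ)/sin δ ≈ 1.675, b = sin(fδ)/sin δ ≈ 1.198.
p = a·p₁ + b·p₂ ≈ (0.773, -0.611, 0.170); φ = arcsin(p_z) ≈ 9.80°, λ = atan2(p_y, p_x) ≈ -38.31°.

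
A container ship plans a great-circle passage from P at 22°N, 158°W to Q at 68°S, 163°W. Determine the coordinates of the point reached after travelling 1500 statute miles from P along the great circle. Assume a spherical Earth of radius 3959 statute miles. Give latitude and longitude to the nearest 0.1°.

From cos δ = sin φ₁ sin φ₂ + cos φ₁ cos φ₂ cos Δλ, the central angle is δ ≈ 1.572 rad (90.1°). The total great-circle distance is δ·R ≈ 1.572 × 3959 ≈ 6224 mi, so the target fraction is f = 1500/6224 ≈ 0.241.
Interpolate at f ≈ 0.241 with slerp weights a = sin((1−f)δ)/sin δ ≈ 0.930, b = sin(fδ)/sin δ ≈ 0.370.
p = a·p₁ + b·p₂ ≈ (-0.932, -0.363, 0.005); φ = arcsin(p_z) ≈ 0.30°, λ = atan2(p_y, p_x) ≈ -158.69°.

≈ 0.3°N, 158.7°W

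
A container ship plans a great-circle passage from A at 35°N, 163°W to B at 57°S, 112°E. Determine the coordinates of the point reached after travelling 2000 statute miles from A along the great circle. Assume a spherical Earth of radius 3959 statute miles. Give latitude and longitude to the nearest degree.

From cos δ = sin φ₁ sin φ₂ + cos φ₁ cos φ₂ cos Δλ, the central angle is δ ≈ 2.029 rad (116.2°). The total great-circle distance is δ·R ≈ 2.029 × 3959 ≈ 8032 mi, so the target fraction is f = 2000/8032 ≈ 0.249.
Interpolate at f ≈ 0.249 with slerp weights a = sin((1−f)δ)/sin δ ≈ 1.114, b = sin(fδ)/sin δ ≈ 0.540.
p = a·p₁ + b·p₂ ≈ (-0.982, 0.006, 0.186); φ = arcsin(p_z) ≈ 10.73°, λ = atan2(p_y, p_x) ≈ 179.66°.

≈ 11°N, 180°E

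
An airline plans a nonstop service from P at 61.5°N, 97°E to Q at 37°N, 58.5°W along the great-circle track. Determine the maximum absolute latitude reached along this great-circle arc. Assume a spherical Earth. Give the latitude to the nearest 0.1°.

The great circle lies in the plane with unit normal n̂ = (p₁ × p₂)/|p₁ × p₂|.
Here n̂_z ≈ -0.161; the vertex latitude is φ_max = arccos|n̂_z| ≈ 80.8°.

≈ 80.8°N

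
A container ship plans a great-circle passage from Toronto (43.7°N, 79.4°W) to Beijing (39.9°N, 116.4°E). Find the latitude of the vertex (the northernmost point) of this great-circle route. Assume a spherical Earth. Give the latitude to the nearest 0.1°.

≈ 81.3°N

The great circle lies in the plane with unit normal n̂ = (p₁ × p₂)/|p₁ × p₂|.
Here n̂_z ≈ -0.152; the vertex latitude is φ_max = arccos|n̂_z| ≈ 81.3°.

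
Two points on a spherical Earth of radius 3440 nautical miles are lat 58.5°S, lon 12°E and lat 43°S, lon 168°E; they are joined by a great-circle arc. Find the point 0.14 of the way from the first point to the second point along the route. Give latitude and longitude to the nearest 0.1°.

From cos δ = sin φ₁ sin φ₂ + cos φ₁ cos φ₂ cos Δλ, the central angle is δ ≈ 1.336 rad (76.6°).
Interpolate at f = 0.14 with slerp weights a = sin((1−f)δ)/sin δ ≈ 0.938, b = sin(fδ)/sin δ ≈ 0.191.
p = a·p₁ + b·p₂ ≈ (0.343, 0.131, -0.930); φ = arcsin(p_z) ≈ -68.48°, λ = atan2(p_y, p_x) ≈ 20.92°.

≈ lat 68.5°S, lon 20.9°E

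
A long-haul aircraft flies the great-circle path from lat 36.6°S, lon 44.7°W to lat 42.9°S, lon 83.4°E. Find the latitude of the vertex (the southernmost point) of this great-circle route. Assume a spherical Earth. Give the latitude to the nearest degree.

The great circle lies in the plane with unit normal n̂ = (p₁ × p₂)/|p₁ × p₂|.
Here n̂_z ≈ +0.463; the vertex latitude is φ_max = arccos|n̂_z| ≈ 62.4°.
Check via Clairaut: cos φ_max = |cos φ₁| · sin C = cos(36.6°)·sin(144.8°) ≈ 0.463, again giving ≈ 62.4°.

≈ 62°S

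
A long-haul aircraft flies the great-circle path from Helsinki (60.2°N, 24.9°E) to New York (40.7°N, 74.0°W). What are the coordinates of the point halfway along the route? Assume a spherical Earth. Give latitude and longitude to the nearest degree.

The haversine formula gives a central angle δ ≈ 1.038 rad (59.5°) between the endpoints.
Interpolate at f = 1/2 with slerp weights a = sin((1−f)δ)/sin δ ≈ 0.576, b = sin(fδ)/sin δ ≈ 0.576.
p = a·p₁ + b·p₂ ≈ (0.380, -0.299, 0.875); φ = arcsin(p_z) ≈ 61.08°, λ = atan2(p_y, p_x) ≈ -38.22°.

≈ 61°N, 38°W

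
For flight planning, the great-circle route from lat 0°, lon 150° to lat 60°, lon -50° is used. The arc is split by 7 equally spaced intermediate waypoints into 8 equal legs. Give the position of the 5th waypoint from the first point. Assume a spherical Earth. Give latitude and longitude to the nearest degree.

Write both endpoints as unit vectors p₁, p₂ with components (cos φ cos λ, cos φ sin λ, sin φ).
The central angle between the endpoints is δ = arccos(p₁·p₂) ≈ 2.060 rad (118.0°).
Interpolate at f = 5/8 with slerp weights a = sin((1−f)δ)/sin δ ≈ 0.791, b = sin(fδ)/sin δ ≈ 1.088.
p = a·p₁ + b·p₂ ≈ (-0.335, -0.021, 0.942); φ = arcsin(p_z) ≈ 70.38°, λ = atan2(p_y, p_x) ≈ -176.36°.

≈ lat 70°, lon -176°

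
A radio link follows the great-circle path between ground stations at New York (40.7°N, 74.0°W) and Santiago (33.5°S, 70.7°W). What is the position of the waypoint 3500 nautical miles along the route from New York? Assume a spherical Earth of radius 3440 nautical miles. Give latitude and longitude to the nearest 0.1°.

Write both endpoints as unit vectors p₁, p₂ with components (cos φ cos λ, cos φ sin λ, sin φ).
The central angle between the endpoints is δ = arccos(p₁·p₂) ≈ 1.296 rad (74.3°). The total great-circle distance is δ·R ≈ 1.296 × 3440 ≈ 4459 nmi, so the target fraction is f = 3500/4459 ≈ 0.785.
Interpolate at f ≈ 0.785 with slerp weights a = sin((1−f)δ)/sin δ ≈ 0.286, b = sin(fδ)/sin δ ≈ 0.884.
p = a·p₁ + b·p₂ ≈ (0.303, -0.904, -0.301); φ = arcsin(p_z) ≈ -17.55°, λ = atan2(p_y, p_x) ≈ -71.45°.

≈ (17.5°S, 71.4°W)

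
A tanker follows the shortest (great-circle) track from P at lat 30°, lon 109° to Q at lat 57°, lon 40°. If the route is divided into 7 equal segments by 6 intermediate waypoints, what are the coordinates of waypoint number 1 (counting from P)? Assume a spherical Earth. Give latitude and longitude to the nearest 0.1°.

Convert each endpoint to a unit vector on the sphere (x = cos φ cos λ, y = cos φ sin λ, z = sin φ).
The central angle between the endpoints is δ = arccos(p₁·p₂) ≈ 0.942 rad (54.0°).
Interpolate at f = 1/7 with slerp weights a = sin((1−f)δ)/sin δ ≈ 0.893, b = sin(fδ)/sin δ ≈ 0.166.
p = a·p₁ + b·p₂ ≈ (-0.183, 0.790, 0.586); φ = arcsin(p_z) ≈ 35.86°, λ = atan2(p_y, p_x) ≈ 103.03°.

≈ lat 35.9°, lon 103.0°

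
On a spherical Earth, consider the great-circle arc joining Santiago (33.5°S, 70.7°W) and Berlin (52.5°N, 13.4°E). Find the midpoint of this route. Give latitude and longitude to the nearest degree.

Convert each endpoint to a unit vector on the sphere (x = cos φ cos λ, y = cos φ sin λ, z = sin φ).
The central angle between the endpoints is δ = arccos(p₁·p₂) ≈ 1.967 rad (112.7°).
Interpolate at f = 1/2 with slerp weights a = sin((1−f)δ)/sin δ ≈ 0.902, b = sin(fδ)/sin δ ≈ 0.902.
p = a·p₁ + b·p₂ ≈ (0.783, -0.583, 0.218); φ = arcsin(p_z) ≈ 12.58°, λ = atan2(p_y, p_x) ≈ -36.66°.

≈ (13°N, 37°W)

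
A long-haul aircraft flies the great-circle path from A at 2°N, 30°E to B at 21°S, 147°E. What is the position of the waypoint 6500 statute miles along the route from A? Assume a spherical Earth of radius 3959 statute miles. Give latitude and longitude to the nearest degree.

≈ 23°S, 124°E

The haversine formula gives a central angle δ ≈ 2.022 rad (115.9°) between the endpoints. The total great-circle distance is δ·R ≈ 2.022 × 3959 ≈ 8005 mi, so the target fraction is f = 6500/8005 ≈ 0.812.
Interpolate at f ≈ 0.812 with slerp weights a = sin((1−f)δ)/sin δ ≈ 0.412, b = sin(fδ)/sin δ ≈ 1.108.
p = a·p₁ + b·p₂ ≈ (-0.511, 0.770, -0.383); φ = arcsin(p_z) ≈ -22.51°, λ = atan2(p_y, p_x) ≈ 123.58°.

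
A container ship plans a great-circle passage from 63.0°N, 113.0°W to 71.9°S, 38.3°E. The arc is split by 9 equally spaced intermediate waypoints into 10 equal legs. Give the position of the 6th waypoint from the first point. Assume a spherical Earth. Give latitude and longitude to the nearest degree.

≈ 30°S, 68°W

Convert each endpoint to a unit vector on the sphere (x = cos φ cos λ, y = cos φ sin λ, z = sin φ).
The central angle between the endpoints is δ = arccos(p₁·p₂) ≈ 2.899 rad (166.1°).
Interpolate at f = 6/10 with slerp weights a = sin((1−f)δ)/sin δ ≈ 3.810, b = sin(fδ)/sin δ ≈ 4.098.
p = a·p₁ + b·p₂ ≈ (0.323, -0.803, -0.500); φ = arcsin(p_z) ≈ -30.03°, λ = atan2(p_y, p_x) ≈ -68.07°.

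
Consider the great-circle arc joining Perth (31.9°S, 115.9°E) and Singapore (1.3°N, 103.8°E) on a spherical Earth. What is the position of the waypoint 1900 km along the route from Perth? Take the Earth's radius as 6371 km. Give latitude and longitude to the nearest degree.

≈ (16°S, 110°E)

Write both endpoints as unit vectors p₁, p₂ with components (cos φ cos λ, cos φ sin λ, sin φ).
The central angle between the endpoints is δ = arccos(p₁·p₂) ≈ 0.613 rad (35.1°). The total great-circle distance is δ·R ≈ 0.613 × 6371 ≈ 3906 km, so the target fraction is f = 1900/3906 ≈ 0.486.
Interpolate at f ≈ 0.486 with slerp weights a = sin((1−f)δ)/sin δ ≈ 0.538, b = sin(fδ)/sin δ ≈ 0.511.
p = a·p₁ + b·p₂ ≈ (-0.321, 0.907, -0.273); φ = arcsin(p_z) ≈ -15.83°, λ = atan2(p_y, p_x) ≈ 109.51°.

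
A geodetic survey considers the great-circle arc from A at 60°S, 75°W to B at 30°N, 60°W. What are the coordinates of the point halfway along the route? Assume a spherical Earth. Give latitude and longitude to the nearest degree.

≈ 15°S, 65°W

Write both endpoints as unit vectors p₁, p₂ with components (cos φ cos λ, cos φ sin λ, sin φ).
The central angle between the endpoints is δ = arccos(p₁·p₂) ≈ 1.586 rad (90.8°).
Interpolate at f = 1/2 with slerp weights a = sin((1−f)δ)/sin δ ≈ 0.712, b = sin(fδ)/sin δ ≈ 0.712.
p = a·p₁ + b·p₂ ≈ (0.401, -0.878, -0.261); φ = arcsin(p_z) ≈ -15.11°, λ = atan2(p_y, p_x) ≈ -65.48°.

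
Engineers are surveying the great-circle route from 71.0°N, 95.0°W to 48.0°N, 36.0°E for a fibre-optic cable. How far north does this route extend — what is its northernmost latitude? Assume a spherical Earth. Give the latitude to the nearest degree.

The great circle lies in the plane with unit normal n̂ = (p₁ × p₂)/|p₁ × p₂|.
Here n̂_z ≈ +0.198; the vertex latitude is φ_max = arccos|n̂_z| ≈ 78.6°.
Check via Clairaut: cos φ_max = |cos φ₁| · sin C = cos(71.0°)·sin(37.5°) ≈ 0.198, again giving ≈ 78.6°.

≈ 79°N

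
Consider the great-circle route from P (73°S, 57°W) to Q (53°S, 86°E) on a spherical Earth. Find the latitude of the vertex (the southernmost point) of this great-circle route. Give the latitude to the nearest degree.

The great circle lies in the plane with unit normal n̂ = (p₁ × p₂)/|p₁ × p₂|.
Here n̂_z ≈ +0.135; the vertex latitude is φ_max = arccos|n̂_z| ≈ 82.2°.

≈ 82°S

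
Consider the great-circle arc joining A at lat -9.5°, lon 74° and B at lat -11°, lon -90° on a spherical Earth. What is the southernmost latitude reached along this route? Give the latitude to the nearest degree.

≈ -52°

The great circle lies in the plane with unit normal n̂ = (p₁ × p₂)/|p₁ × p₂|.
Here n̂_z ≈ -0.610; the vertex latitude is φ_max = arccos|n̂_z| ≈ 52.4°.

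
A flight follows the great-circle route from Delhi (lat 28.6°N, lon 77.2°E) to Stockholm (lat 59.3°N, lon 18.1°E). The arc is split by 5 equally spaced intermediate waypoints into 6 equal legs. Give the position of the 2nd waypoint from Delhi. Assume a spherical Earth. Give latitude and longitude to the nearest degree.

Convert each endpoint to a unit vector on the sphere (x = cos φ cos λ, y = cos φ sin λ, z = sin φ).
The central angle between the endpoints is δ = arccos(p₁·p₂) ≈ 0.874 rad (50.1°).
Interpolate at f = 2/6 with slerp weights a = sin((1−f)δ)/sin δ ≈ 0.717, b = sin(fδ)/sin δ ≈ 0.375.
p = a·p₁ + b·p₂ ≈ (0.321, 0.674, 0.665); φ = arcsin(p_z) ≈ 41.72°, λ = atan2(p_y, p_x) ≈ 64.50°.

≈ lat 42°N, lon 65°E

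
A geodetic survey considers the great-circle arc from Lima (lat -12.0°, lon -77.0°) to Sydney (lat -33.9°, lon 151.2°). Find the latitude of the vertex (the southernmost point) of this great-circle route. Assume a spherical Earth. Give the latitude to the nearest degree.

≈ -48°

The great circle lies in the plane with unit normal n̂ = (p₁ × p₂)/|p₁ × p₂|.
Here n̂_z ≈ -0.669; the vertex latitude is φ_max = arccos|n̂_z| ≈ 48.0°.
Check via Clairaut: cos φ_max = |cos φ₁| · sin C = cos(12.0°)·sin(136.9°) ≈ 0.669, again giving ≈ 48.0°.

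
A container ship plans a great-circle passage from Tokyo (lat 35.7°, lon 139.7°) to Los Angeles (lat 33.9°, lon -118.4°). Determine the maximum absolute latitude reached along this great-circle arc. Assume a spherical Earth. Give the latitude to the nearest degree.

≈ 48°

The great circle lies in the plane with unit normal n̂ = (p₁ × p₂)/|p₁ × p₂|.
Here n̂_z ≈ +0.671; the vertex latitude is φ_max = arccos|n̂_z| ≈ 47.8°.
Check via Clairaut: cos φ_max = |cos φ₁| · sin C = cos(35.7°)·sin(55.8°) ≈ 0.671, again giving ≈ 47.8°.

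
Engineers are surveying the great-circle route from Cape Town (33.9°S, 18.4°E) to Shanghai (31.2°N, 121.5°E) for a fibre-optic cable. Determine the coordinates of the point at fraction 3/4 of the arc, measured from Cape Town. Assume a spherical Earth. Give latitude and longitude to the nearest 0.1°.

≈ 16.0°N, 94.2°E

Write both endpoints as unit vectors p₁, p₂ with components (cos φ cos λ, cos φ sin λ, sin φ).
The central angle between the endpoints is δ = arccos(p₁·p₂) ≈ 2.037 rad (116.7°).
Interpolate at f = 3/4 with slerp weights a = sin((1−f)δ)/sin δ ≈ 0.546, b = sin(fδ)/sin δ ≈ 1.119.
p = a·p₁ + b·p₂ ≈ (-0.070, 0.959, 0.275); φ = arcsin(p_z) ≈ 15.96°, λ = atan2(p_y, p_x) ≈ 94.17°.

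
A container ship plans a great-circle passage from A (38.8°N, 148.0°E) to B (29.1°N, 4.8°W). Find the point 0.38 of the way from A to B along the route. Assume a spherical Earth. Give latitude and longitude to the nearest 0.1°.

≈ (69.5°N, 96.4°E)

Write both endpoints as unit vectors p₁, p₂ with components (cos φ cos λ, cos φ sin λ, sin φ).
The central angle between the endpoints is δ = arccos(p₁·p₂) ≈ 1.876 rad (107.5°).
Interpolate at f = 0.38 with slerp weights a = sin((1−f)δ)/sin δ ≈ 0.963, b = sin(fδ)/sin δ ≈ 0.686.
p = a·p₁ + b·p₂ ≈ (-0.039, 0.347, 0.937); φ = arcsin(p_z) ≈ 69.53°, λ = atan2(p_y, p_x) ≈ 96.41°.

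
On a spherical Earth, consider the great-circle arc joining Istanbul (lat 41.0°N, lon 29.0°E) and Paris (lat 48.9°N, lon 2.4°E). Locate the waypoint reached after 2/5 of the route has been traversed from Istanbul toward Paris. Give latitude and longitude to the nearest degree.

From cos δ = sin φ₁ sin φ₂ + cos φ₁ cos φ₂ cos Δλ, the central angle is δ ≈ 0.354 rad (20.3°).
Interpolate at f = 2/5 with slerp weights a = sin((1−f)δ)/sin δ ≈ 0.608, b = sin(fδ)/sin δ ≈ 0.407.
p = a·p₁ + b·p₂ ≈ (0.669, 0.234, 0.706); φ = arcsin(p_z) ≈ 44.89°, λ = atan2(p_y, p_x) ≈ 19.26°.

≈ lat 45°N, lon 19°E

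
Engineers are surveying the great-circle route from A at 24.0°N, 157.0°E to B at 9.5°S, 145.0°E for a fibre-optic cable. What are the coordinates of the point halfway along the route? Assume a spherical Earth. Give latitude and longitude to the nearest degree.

The haversine formula gives a central angle δ ≈ 0.619 rad (35.5°) between the endpoints.
Interpolate at f = 1/2 with slerp weights a = sin((1−f)δ)/sin δ ≈ 0.525, b = sin(fδ)/sin δ ≈ 0.525.
p = a·p₁ + b·p₂ ≈ (-0.866, 0.484, 0.127); φ = arcsin(p_z) ≈ 7.29°, λ = atan2(p_y, p_x) ≈ 150.77°.

≈ 7°N, 151°E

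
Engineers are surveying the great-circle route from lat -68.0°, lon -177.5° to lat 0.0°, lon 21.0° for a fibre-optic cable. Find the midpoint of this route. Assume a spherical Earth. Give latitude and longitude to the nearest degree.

Convert each endpoint to a unit vector on the sphere (x = cos φ cos λ, y = cos φ sin λ, z = sin φ).
The central angle between the endpoints is δ = arccos(p₁·p₂) ≈ 1.934 rad (110.8°).
Interpolate at f = 1/2 with slerp weights a = sin((1−f)δ)/sin δ ≈ 0.881, b = sin(fδ)/sin δ ≈ 0.881.
p = a·p₁ + b·p₂ ≈ (0.493, 0.301, -0.816); φ = arcsin(p_z) ≈ -54.74°, λ = atan2(p_y, p_x) ≈ 31.45°.

≈ lat -55°, lon 31°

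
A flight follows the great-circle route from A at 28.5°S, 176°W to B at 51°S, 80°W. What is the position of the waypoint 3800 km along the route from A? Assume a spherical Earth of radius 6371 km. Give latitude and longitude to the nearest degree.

≈ 50°S, 141°W

From cos δ = sin φ₁ sin φ₂ + cos φ₁ cos φ₂ cos Δλ, the central angle is δ ≈ 1.252 rad (71.8°). The total great-circle distance is δ·R ≈ 1.252 × 6371 ≈ 7979 km, so the target fraction is f = 3800/7979 ≈ 0.476.
Interpolate at f ≈ 0.476 with slerp weights a = sin((1−f)δ)/sin δ ≈ 0.642, b = sin(fδ)/sin δ ≈ 0.591.
p = a·p₁ + b·p₂ ≈ (-0.498, -0.406, -0.766); φ = arcsin(p_z) ≈ -50.00°, λ = atan2(p_y, p_x) ≈ -140.84°.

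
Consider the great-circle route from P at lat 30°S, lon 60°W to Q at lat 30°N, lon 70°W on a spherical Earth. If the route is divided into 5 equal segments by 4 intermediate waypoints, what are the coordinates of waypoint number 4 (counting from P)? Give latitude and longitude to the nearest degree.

≈ lat 18°N, lon 68°W

Convert each endpoint to a unit vector on the sphere (x = cos φ cos λ, y = cos φ sin λ, z = sin φ).
The central angle between the endpoints is δ = arccos(p₁·p₂) ≈ 1.060 rad (60.8°).
Interpolate at f = 4/5 with slerp weights a = sin((1−f)δ)/sin δ ≈ 0.241, b = sin(fδ)/sin δ ≈ 0.860.
p = a·p₁ + b·p₂ ≈ (0.359, -0.881, 0.309); φ = arcsin(p_z) ≈ 18.01°, λ = atan2(p_y, p_x) ≈ -67.81°.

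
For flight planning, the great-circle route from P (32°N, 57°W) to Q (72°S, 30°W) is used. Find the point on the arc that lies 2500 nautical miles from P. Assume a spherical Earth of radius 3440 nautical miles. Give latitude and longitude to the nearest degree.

Write both endpoints as unit vectors p₁, p₂ with components (cos φ cos λ, cos φ sin λ, sin φ).
The central angle between the endpoints is δ = arccos(p₁·p₂) ≈ 1.845 rad (105.7°). The total great-circle distance is δ·R ≈ 1.845 × 3440 ≈ 6346 nmi, so the target fraction is f = 2500/6346 ≈ 0.394.
Interpolate at f ≈ 0.394 with slerp weights a = sin((1−f)δ)/sin δ ≈ 0.934, b = sin(fδ)/sin δ ≈ 0.690.
p = a·p₁ + b·p₂ ≈ (0.616, -0.771, -0.161); φ = arcsin(p_z) ≈ -9.29°, λ = atan2(p_y, p_x) ≈ -51.37°.

≈ (9°S, 51°W)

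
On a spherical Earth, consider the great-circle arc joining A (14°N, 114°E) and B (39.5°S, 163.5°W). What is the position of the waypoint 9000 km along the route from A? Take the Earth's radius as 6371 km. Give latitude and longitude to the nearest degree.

≈ (35°S, 178°W)

Convert each endpoint to a unit vector on the sphere (x = cos φ cos λ, y = cos φ sin λ, z = sin φ).
The central angle between the endpoints is δ = arccos(p₁·p₂) ≈ 1.627 rad (93.2°). The total great-circle distance is δ·R ≈ 1.627 × 6371 ≈ 10366 km, so the target fraction is f = 9000/10366 ≈ 0.868.
Interpolate at f ≈ 0.868 with slerp weights a = sin((1−f)δ)/sin δ ≈ 0.213, b = sin(fδ)/sin δ ≈ 0.989.
p = a·p₁ + b·p₂ ≈ (-0.816, -0.028, -0.578); φ = arcsin(p_z) ≈ -35.28°, λ = atan2(p_y, p_x) ≈ -178.04°.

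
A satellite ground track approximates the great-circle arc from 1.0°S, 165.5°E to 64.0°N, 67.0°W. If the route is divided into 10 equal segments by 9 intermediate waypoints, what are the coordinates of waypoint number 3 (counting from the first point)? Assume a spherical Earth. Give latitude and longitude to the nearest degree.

From cos δ = sin φ₁ sin φ₂ + cos φ₁ cos φ₂ cos Δλ, the central angle is δ ≈ 1.857 rad (106.4°).
Interpolate at f = 3/10 with slerp weights a = sin((1−f)δ)/sin δ ≈ 1.004, b = sin(fδ)/sin δ ≈ 0.551.
p = a·p₁ + b·p₂ ≈ (-0.878, 0.029, 0.478); φ = arcsin(p_z) ≈ 28.55°, λ = atan2(p_y, p_x) ≈ 178.11°.

≈ 29°N, 178°E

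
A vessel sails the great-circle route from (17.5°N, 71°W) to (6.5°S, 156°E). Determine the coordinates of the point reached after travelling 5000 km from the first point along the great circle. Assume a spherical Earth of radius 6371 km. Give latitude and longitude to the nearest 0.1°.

≈ (17.5°N, 118.3°W)

Convert each endpoint to a unit vector on the sphere (x = cos φ cos λ, y = cos φ sin λ, z = sin φ).
The central angle between the endpoints is δ = arccos(p₁·p₂) ≈ 2.319 rad (132.9°). The total great-circle distance is δ·R ≈ 2.319 × 6371 ≈ 14774 km, so the target fraction is f = 5000/14774 ≈ 0.338.
Interpolate at f ≈ 0.338 with slerp weights a = sin((1−f)δ)/sin δ ≈ 1.363, b = sin(fδ)/sin δ ≈ 0.964.
p = a·p₁ + b·p₂ ≈ (-0.452, -0.840, 0.301); φ = arcsin(p_z) ≈ 17.51°, λ = atan2(p_y, p_x) ≈ -118.28°.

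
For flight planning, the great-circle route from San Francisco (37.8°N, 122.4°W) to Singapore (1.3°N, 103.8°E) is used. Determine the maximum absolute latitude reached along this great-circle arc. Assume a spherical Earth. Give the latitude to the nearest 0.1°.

The great circle lies in the plane with unit normal n̂ = (p₁ × p₂)/|p₁ × p₂|.
Here n̂_z ≈ -0.674; the vertex latitude is φ_max = arccos|n̂_z| ≈ 47.6°.
Check via Clairaut: cos φ_max = |cos φ₁| · sin C = cos(37.8°)·sin(58.5°) ≈ 0.674, again giving ≈ 47.6°.

≈ 47.6°N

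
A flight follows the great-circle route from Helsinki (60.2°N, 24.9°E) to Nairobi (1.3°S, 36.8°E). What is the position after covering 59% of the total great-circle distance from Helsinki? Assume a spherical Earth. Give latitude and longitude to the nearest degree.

≈ 24°N, 34°E

Convert each endpoint to a unit vector on the sphere (x = cos φ cos λ, y = cos φ sin λ, z = sin φ).
The central angle between the endpoints is δ = arccos(p₁·p₂) ≈ 1.085 rad (62.2°).
Interpolate at f = 0.59 with slerp weights a = sin((1−f)δ)/sin δ ≈ 0.487, b = sin(fδ)/sin δ ≈ 0.676.
p = a·p₁ + b·p₂ ≈ (0.760, 0.506, 0.407); φ = arcsin(p_z) ≈ 24.02°, λ = atan2(p_y, p_x) ≈ 33.67°.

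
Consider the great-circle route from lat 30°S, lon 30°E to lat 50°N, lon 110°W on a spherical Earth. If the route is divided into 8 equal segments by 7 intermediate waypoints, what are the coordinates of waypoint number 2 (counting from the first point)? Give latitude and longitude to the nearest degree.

≈ lat 2°S, lon 6°E

From cos δ = sin φ₁ sin φ₂ + cos φ₁ cos φ₂ cos Δλ, the central angle is δ ≈ 2.514 rad (144.0°).
Interpolate at f = 2/8 with slerp weights a = sin((1−f)δ)/sin δ ≈ 1.619, b = sin(fδ)/sin δ ≈ 1.001.
p = a·p₁ + b·p₂ ≈ (0.994, 0.096, -0.043); φ = arcsin(p_z) ≈ -2.45°, λ = atan2(p_y, p_x) ≈ 5.54°.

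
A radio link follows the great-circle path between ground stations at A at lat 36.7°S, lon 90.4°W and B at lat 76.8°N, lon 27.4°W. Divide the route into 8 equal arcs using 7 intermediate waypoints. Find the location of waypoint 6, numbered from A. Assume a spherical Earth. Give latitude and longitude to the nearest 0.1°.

Convert each endpoint to a unit vector on the sphere (x = cos φ cos λ, y = cos φ sin λ, z = sin φ).
The central angle between the endpoints is δ = arccos(p₁·p₂) ≈ 2.093 rad (119.9°).
Interpolate at f = 6/8 with slerp weights a = sin((1−f)δ)/sin δ ≈ 0.576, b = sin(fδ)/sin δ ≈ 1.154.
p = a·p₁ + b·p₂ ≈ (0.231, -0.583, 0.779); φ = arcsin(p_z) ≈ 51.14°, λ = atan2(p_y, p_x) ≈ -68.43°.

≈ lat 51.1°N, lon 68.4°W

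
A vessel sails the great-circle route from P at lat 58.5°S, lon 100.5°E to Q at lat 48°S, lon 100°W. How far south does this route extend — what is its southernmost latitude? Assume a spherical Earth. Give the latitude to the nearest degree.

≈ 83°S

The great circle lies in the plane with unit normal n̂ = (p₁ × p₂)/|p₁ × p₂|.
Here n̂_z ≈ +0.129; the vertex latitude is φ_max = arccos|n̂_z| ≈ 82.6°.
Check via Clairaut: cos φ_max = |cos φ₁| · sin C = cos(58.5°)·sin(165.7°) ≈ 0.129, again giving ≈ 82.6°.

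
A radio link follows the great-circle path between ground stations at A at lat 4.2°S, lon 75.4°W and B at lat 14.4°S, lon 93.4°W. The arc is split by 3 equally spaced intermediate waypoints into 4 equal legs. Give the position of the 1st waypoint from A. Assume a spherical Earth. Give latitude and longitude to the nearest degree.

≈ lat 7°S, lon 80°W

Convert each endpoint to a unit vector on the sphere (x = cos φ cos λ, y = cos φ sin λ, z = sin φ).
The central angle between the endpoints is δ = arccos(p₁·p₂) ≈ 0.357 rad (20.5°).
Interpolate at f = 1/4 with slerp weights a = sin((1−f)δ)/sin δ ≈ 0.757, b = sin(fδ)/sin δ ≈ 0.255.
p = a·p₁ + b·p₂ ≈ (0.176, -0.977, -0.119); φ = arcsin(p_z) ≈ -6.83°, λ = atan2(p_y, p_x) ≈ -79.81°.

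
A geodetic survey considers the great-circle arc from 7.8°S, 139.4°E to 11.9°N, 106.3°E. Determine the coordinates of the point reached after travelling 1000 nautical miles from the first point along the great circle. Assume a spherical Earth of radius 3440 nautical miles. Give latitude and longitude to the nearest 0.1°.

Write both endpoints as unit vectors p₁, p₂ with components (cos φ cos λ, cos φ sin λ, sin φ).
The central angle between the endpoints is δ = arccos(p₁·p₂) ≈ 0.669 rad (38.4°). The total great-circle distance is δ·R ≈ 0.669 × 3440 ≈ 2303 nmi, so the target fraction is f = 1000/2303 ≈ 0.434.
Interpolate at f ≈ 0.434 with slerp weights a = sin((1−f)δ)/sin δ ≈ 0.596, b = sin(fδ)/sin δ ≈ 0.462.
p = a·p₁ + b·p₂ ≈ (-0.575, 0.818, 0.014); φ = arcsin(p_z) ≈ 0.82°, λ = atan2(p_y, p_x) ≈ 125.11°.

≈ 0.8°N, 125.1°E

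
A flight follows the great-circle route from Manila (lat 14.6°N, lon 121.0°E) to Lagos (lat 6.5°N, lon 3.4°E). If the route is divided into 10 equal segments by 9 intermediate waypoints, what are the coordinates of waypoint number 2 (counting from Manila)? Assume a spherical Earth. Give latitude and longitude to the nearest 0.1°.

Convert each endpoint to a unit vector on the sphere (x = cos φ cos λ, y = cos φ sin λ, z = sin φ).
The central angle between the endpoints is δ = arccos(p₁·p₂) ≈ 2.001 rad (114.6°).
Interpolate at f = 2/10 with slerp weights a = sin((1−f)δ)/sin δ ≈ 1.100, b = sin(fδ)/sin δ ≈ 0.429.
p = a·p₁ + b·p₂ ≈ (-0.123, 0.937, 0.326); φ = arcsin(p_z) ≈ 19.01°, λ = atan2(p_y, p_x) ≈ 97.47°.

≈ lat 19.0°N, lon 97.5°E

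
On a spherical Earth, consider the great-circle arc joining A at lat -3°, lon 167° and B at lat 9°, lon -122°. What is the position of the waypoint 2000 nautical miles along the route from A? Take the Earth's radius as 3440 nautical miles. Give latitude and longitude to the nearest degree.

≈ lat 3°, lon -160°

Convert each endpoint to a unit vector on the sphere (x = cos φ cos λ, y = cos φ sin λ, z = sin φ).
The central angle between the endpoints is δ = arccos(p₁·p₂) ≈ 1.253 rad (71.8°). The total great-circle distance is δ·R ≈ 1.253 × 3440 ≈ 4309 nmi, so the target fraction is f = 2000/4309 ≈ 0.464.
Interpolate at f ≈ 0.464 with slerp weights a = sin((1−f)δ)/sin δ ≈ 0.655, b = sin(fδ)/sin δ ≈ 0.578.
p = a·p₁ + b·p₂ ≈ (-0.940, -0.337, 0.056); φ = arcsin(p_z) ≈ 3.22°, λ = atan2(p_y, p_x) ≈ -160.26°.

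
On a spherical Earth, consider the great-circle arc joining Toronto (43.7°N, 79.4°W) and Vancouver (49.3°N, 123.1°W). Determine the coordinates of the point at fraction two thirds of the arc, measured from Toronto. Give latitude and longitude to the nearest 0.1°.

≈ 49.4°N, 107.6°W

The haversine formula gives a central angle δ ≈ 0.526 rad (30.2°) between the endpoints.
Interpolate at f = 2/3 with slerp weights a = sin((1−f)δ)/sin δ ≈ 0.347, b = sin(fδ)/sin δ ≈ 0.684.
p = a·p₁ + b·p₂ ≈ (-0.197, -0.621, 0.759); φ = arcsin(p_z) ≈ 49.36°, λ = atan2(p_y, p_x) ≈ -107.65°.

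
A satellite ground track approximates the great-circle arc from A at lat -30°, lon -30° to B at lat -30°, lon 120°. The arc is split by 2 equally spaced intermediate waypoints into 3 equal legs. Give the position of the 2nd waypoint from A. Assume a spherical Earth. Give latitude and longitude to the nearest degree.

The haversine formula gives a central angle δ ≈ 1.982 rad (113.5°) between the endpoints.
Interpolate at f = 2/3 with slerp weights a = sin((1−f)δ)/sin δ ≈ 0.669, b = sin(fδ)/sin δ ≈ 1.057.
p = a·p₁ + b·p₂ ≈ (0.044, 0.503, -0.863); φ = arcsin(p_z) ≈ -59.68°, λ = atan2(p_y, p_x) ≈ 84.97°.

≈ lat -60°, lon 85°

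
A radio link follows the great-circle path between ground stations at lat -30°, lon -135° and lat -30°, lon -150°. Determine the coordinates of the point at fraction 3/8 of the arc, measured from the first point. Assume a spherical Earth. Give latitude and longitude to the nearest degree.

From cos δ = sin φ₁ sin φ₂ + cos φ₁ cos φ₂ cos Δλ, the central angle is δ ≈ 0.227 rad (13.0°).
Interpolate at f = 3/8 with slerp weights a = sin((1−f)δ)/sin δ ≈ 0.628, b = sin(fδ)/sin δ ≈ 0.378.
p = a·p₁ + b·p₂ ≈ (-0.668, -0.548, -0.503); φ = arcsin(p_z) ≈ -30.20°, λ = atan2(p_y, p_x) ≈ -140.62°.

≈ lat -30°, lon -141°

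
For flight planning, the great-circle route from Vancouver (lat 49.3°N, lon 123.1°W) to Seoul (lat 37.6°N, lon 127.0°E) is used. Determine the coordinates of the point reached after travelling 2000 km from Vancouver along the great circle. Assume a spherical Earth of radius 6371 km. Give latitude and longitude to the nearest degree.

≈ lat 58°N, lon 150°W

Write both endpoints as unit vectors p₁, p₂ with components (cos φ cos λ, cos φ sin λ, sin φ).
The central angle between the endpoints is δ = arccos(p₁·p₂) ≈ 1.280 rad (73.3°). The total great-circle distance is δ·R ≈ 1.280 × 6371 ≈ 8155 km, so the target fraction is f = 2000/8155 ≈ 0.245.
Interpolate at f ≈ 0.245 with slerp weights a = sin((1−f)δ)/sin δ ≈ 0.859, b = sin(fδ)/sin δ ≈ 0.322.
p = a·p₁ + b·p₂ ≈ (-0.459, -0.265, 0.848); φ = arcsin(p_z) ≈ 57.96°, λ = atan2(p_y, p_x) ≈ -150.01°.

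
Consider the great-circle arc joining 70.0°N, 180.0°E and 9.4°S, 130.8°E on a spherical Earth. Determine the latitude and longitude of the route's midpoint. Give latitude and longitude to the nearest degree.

Convert each endpoint to a unit vector on the sphere (x = cos φ cos λ, y = cos φ sin λ, z = sin φ).
The central angle between the endpoints is δ = arccos(p₁·p₂) ≈ 1.504 rad (86.2°).
Interpolate at f = 1/2 with slerp weights a = sin((1−f)δ)/sin δ ≈ 0.685, b = sin(fδ)/sin δ ≈ 0.685.
p = a·p₁ + b·p₂ ≈ (-0.675, 0.511, 0.531); φ = arcsin(p_z) ≈ 32.10°, λ = atan2(p_y, p_x) ≈ 142.88°.

≈ 32°N, 143°E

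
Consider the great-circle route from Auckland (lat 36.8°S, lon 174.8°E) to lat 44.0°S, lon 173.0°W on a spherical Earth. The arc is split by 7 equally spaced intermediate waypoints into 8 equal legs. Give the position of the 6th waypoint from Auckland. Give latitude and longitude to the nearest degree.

≈ lat 42°S, lon 176°W

The haversine formula gives a central angle δ ≈ 0.205 rad (11.7°) between the endpoints.
Interpolate at f = 6/8 with slerp weights a = sin((1−f)δ)/sin δ ≈ 0.252, b = sin(fδ)/sin δ ≈ 0.752.
p = a·p₁ + b·p₂ ≈ (-0.738, -0.048, -0.673); φ = arcsin(p_z) ≈ -42.32°, λ = atan2(p_y, p_x) ≈ -176.30°.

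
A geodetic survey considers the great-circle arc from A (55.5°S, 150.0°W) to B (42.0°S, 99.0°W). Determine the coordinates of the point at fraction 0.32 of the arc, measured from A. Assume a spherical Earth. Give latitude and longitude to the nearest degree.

Convert each endpoint to a unit vector on the sphere (x = cos φ cos λ, y = cos φ sin λ, z = sin φ).
The central angle between the endpoints is δ = arccos(p₁·p₂) ≈ 0.616 rad (35.3°).
Interpolate at f = 0.32 with slerp weights a = sin((1−f)δ)/sin δ ≈ 0.704, b = sin(fδ)/sin δ ≈ 0.339.
p = a·p₁ + b·p₂ ≈ (-0.385, -0.448, -0.807); φ = arcsin(p_z) ≈ -53.80°, λ = atan2(p_y, p_x) ≈ -130.64°.

≈ (54°S, 131°W)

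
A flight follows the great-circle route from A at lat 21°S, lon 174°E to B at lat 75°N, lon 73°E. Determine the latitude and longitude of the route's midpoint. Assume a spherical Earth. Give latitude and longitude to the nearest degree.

≈ lat 33°N, lon 158°E

Write both endpoints as unit vectors p₁, p₂ with components (cos φ cos λ, cos φ sin λ, sin φ).
The central angle between the endpoints is δ = arccos(p₁·p₂) ≈ 1.974 rad (113.1°).
Interpolate at f = 1/2 with slerp weights a = sin((1−f)δ)/sin δ ≈ 0.907, b = sin(fδ)/sin δ ≈ 0.907.
p = a·p₁ + b·p₂ ≈ (-0.774, 0.313, 0.551); φ = arcsin(p_z) ≈ 33.44°, λ = atan2(p_y, p_x) ≈ 157.97°.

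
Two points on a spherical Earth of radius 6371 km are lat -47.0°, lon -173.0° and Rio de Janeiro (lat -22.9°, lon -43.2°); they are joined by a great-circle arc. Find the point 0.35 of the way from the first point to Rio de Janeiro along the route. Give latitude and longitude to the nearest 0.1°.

From cos δ = sin φ₁ sin φ₂ + cos φ₁ cos φ₂ cos Δλ, the central angle is δ ≈ 1.689 rad (96.8°).
Interpolate at f = 0.35 with slerp weights a = sin((1−f)δ)/sin δ ≈ 0.896, b = sin(fδ)/sin δ ≈ 0.561.
p = a·p₁ + b·p₂ ≈ (-0.230, -0.428, -0.874); φ = arcsin(p_z) ≈ -60.91°, λ = atan2(p_y, p_x) ≈ -118.23°.

≈ lat -60.9°, lon -118.2°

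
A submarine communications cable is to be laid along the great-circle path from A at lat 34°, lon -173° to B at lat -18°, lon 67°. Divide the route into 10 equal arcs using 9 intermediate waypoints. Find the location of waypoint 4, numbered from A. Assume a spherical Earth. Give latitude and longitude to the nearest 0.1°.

≈ lat 21.6°, lon 131.7°

Convert each endpoint to a unit vector on the sphere (x = cos φ cos λ, y = cos φ sin λ, z = sin φ).
The central angle between the endpoints is δ = arccos(p₁·p₂) ≈ 2.174 rad (124.5°).
Interpolate at f = 4/10 with slerp weights a = sin((1−f)δ)/sin δ ≈ 1.171, b = sin(fδ)/sin δ ≈ 0.928.
p = a·p₁ + b·p₂ ≈ (-0.619, 0.694, 0.368); φ = arcsin(p_z) ≈ 21.61°, λ = atan2(p_y, p_x) ≈ 131.75°.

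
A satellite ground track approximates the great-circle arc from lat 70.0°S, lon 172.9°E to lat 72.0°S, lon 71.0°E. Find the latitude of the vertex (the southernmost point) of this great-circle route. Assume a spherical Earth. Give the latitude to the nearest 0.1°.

The great circle lies in the plane with unit normal n̂ = (p₁ × p₂)/|p₁ × p₂|.
Here n̂_z ≈ -0.211; the vertex latitude is φ_max = arccos|n̂_z| ≈ 77.8°.
Check via Clairaut: cos φ_max = |cos φ₁| · sin C = cos(70.0°)·sin(141.9°) ≈ 0.211, again giving ≈ 77.8°.

≈ 77.8°S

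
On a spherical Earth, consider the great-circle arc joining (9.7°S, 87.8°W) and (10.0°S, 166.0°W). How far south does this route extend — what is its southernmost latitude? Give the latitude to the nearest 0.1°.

≈ 12.6°S

The great circle lies in the plane with unit normal n̂ = (p₁ × p₂)/|p₁ × p₂|.
Here n̂_z ≈ -0.976; the vertex latitude is φ_max = arccos|n̂_z| ≈ 12.6°.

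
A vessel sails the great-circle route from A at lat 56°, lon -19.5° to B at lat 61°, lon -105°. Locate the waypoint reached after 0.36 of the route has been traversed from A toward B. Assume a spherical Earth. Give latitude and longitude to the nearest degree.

≈ lat 64°, lon -45°

From cos δ = sin φ₁ sin φ₂ + cos φ₁ cos φ₂ cos Δλ, the central angle is δ ≈ 0.728 rad (41.7°).
Interpolate at f = 0.36 with slerp weights a = sin((1−f)δ)/sin δ ≈ 0.675, b = sin(fδ)/sin δ ≈ 0.389.
p = a·p₁ + b·p₂ ≈ (0.307, -0.308, 0.900); φ = arcsin(p_z) ≈ 64.20°, λ = atan2(p_y, p_x) ≈ -45.13°.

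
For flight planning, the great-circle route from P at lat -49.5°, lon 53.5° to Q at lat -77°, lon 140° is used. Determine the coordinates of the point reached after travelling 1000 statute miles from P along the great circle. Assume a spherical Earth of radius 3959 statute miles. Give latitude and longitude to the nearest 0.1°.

Convert each endpoint to a unit vector on the sphere (x = cos φ cos λ, y = cos φ sin λ, z = sin φ).
The central angle between the endpoints is δ = arccos(p₁·p₂) ≈ 0.723 rad (41.4°). The total great-circle distance is δ·R ≈ 0.723 × 3959 ≈ 2862 mi, so the target fraction is f = 1000/2862 ≈ 0.349.
Interpolate at f ≈ 0.349 with slerp weights a = sin((1−f)δ)/sin δ ≈ 0.685, b = sin(fδ)/sin δ ≈ 0.378.
p = a·p₁ + b·p₂ ≈ (0.200, 0.412, -0.889); φ = arcsin(p_z) ≈ -62.74°, λ = atan2(p_y, p_x) ≈ 64.17°.

≈ lat -62.7°, lon 64.2°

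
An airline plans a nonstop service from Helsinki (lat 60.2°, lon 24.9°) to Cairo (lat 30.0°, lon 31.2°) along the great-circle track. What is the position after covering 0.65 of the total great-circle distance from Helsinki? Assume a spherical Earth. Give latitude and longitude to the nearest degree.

The haversine formula gives a central angle δ ≈ 0.532 rad (30.5°) between the endpoints.
Interpolate at f = 0.65 with slerp weights a = sin((1−f)δ)/sin δ ≈ 0.365, b = sin(fδ)/sin δ ≈ 0.668.
p = a·p₁ + b·p₂ ≈ (0.660, 0.376, 0.651); φ = arcsin(p_z) ≈ 40.60°, λ = atan2(p_y, p_x) ≈ 29.70°.

≈ lat 41°, lon 30°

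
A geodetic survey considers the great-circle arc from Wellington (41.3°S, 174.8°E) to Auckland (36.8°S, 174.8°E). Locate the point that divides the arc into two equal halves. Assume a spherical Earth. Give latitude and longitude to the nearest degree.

≈ (39°S, 175°E)

Convert each endpoint to a unit vector on the sphere (x = cos φ cos λ, y = cos φ sin λ, z = sin φ).
The central angle between the endpoints is δ = arccos(p₁·p₂) ≈ 0.079 rad (4.5°).
Interpolate at f = 1/2 with slerp weights a = sin((1−f)δ)/sin δ ≈ 0.500, b = sin(fδ)/sin δ ≈ 0.500.
p = a·p₁ + b·p₂ ≈ (-0.773, 0.070, -0.630); φ = arcsin(p_z) ≈ -39.05°, λ = atan2(p_y, p_x) ≈ 174.80°.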